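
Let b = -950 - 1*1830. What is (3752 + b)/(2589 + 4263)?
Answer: 81/571 ≈ 0.14186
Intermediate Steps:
b = -2780 (b = -950 - 1830 = -2780)
(3752 + b)/(2589 + 4263) = (3752 - 2780)/(2589 + 4263) = 972/6852 = 972*(1/6852) = 81/571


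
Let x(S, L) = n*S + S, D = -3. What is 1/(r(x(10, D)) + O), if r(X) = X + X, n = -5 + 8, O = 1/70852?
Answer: 70852/5668161 ≈ 0.012500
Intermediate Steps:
O = 1/70852 ≈ 1.4114e-5
n = 3
x(S, L) = 4*S (x(S, L) = 3*S + S = 4*S)
r(X) = 2*X
1/(r(x(10, D)) + O) = 1/(2*(4*10) + 1/70852) = 1/(2*40 + 1/70852) = 1/(80 + 1/70852) = 1/(5668161/70852) = 70852/5668161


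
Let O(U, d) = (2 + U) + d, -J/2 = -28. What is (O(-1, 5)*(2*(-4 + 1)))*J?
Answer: -2016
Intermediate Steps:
J = 56 (J = -2*(-28) = 56)
O(U, d) = 2 + U + d
(O(-1, 5)*(2*(-4 + 1)))*J = ((2 - 1 + 5)*(2*(-4 + 1)))*56 = (6*(2*(-3)))*56 = (6*(-6))*56 = -36*56 = -2016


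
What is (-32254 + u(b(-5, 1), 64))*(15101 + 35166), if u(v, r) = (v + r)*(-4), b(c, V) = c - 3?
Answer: -1632571626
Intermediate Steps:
b(c, V) = -3 + c
u(v, r) = -4*r - 4*v (u(v, r) = (r + v)*(-4) = -4*r - 4*v)
(-32254 + u(b(-5, 1), 64))*(15101 + 35166) = (-32254 + (-4*64 - 4*(-3 - 5)))*(15101 + 35166) = (-32254 + (-256 - 4*(-8)))*50267 = (-32254 + (-256 + 32))*50267 = (-32254 - 224)*50267 = -32478*50267 = -1632571626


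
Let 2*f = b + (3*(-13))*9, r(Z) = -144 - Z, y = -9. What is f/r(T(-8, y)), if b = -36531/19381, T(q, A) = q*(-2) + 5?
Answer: 1139877/1065955 ≈ 1.0693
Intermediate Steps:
T(q, A) = 5 - 2*q (T(q, A) = -2*q + 5 = 5 - 2*q)
b = -36531/19381 (b = -36531*1/19381 = -36531/19381 ≈ -1.8849)
f = -3419631/19381 (f = (-36531/19381 + (3*(-13))*9)/2 = (-36531/19381 - 39*9)/2 = (-36531/19381 - 351)/2 = (½)*(-6839262/19381) = -3419631/19381 ≈ -176.44)
f/r(T(-8, y)) = -3419631/(19381*(-144 - (5 - 2*(-8)))) = -3419631/(19381*(-144 - (5 + 16))) = -3419631/(19381*(-144 - 1*21)) = -3419631/(19381*(-144 - 21)) = -3419631/19381/(-165) = -3419631/19381*(-1/165) = 1139877/1065955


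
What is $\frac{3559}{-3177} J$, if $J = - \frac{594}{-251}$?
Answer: $- \frac{234894}{88603} \approx -2.6511$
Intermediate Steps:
$J = \frac{594}{251}$ ($J = \left(-594\right) \left(- \frac{1}{251}\right) = \frac{594}{251} \approx 2.3665$)
$\frac{3559}{-3177} J = \frac{3559}{-3177} \cdot \frac{594}{251} = 3559 \left(- \frac{1}{3177}\right) \frac{594}{251} = \left(- \frac{3559}{3177}\right) \frac{594}{251} = - \frac{234894}{88603}$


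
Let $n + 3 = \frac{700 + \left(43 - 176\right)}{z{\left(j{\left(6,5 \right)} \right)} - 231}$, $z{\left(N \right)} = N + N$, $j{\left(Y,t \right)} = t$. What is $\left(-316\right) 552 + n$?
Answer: $- \frac{38550702}{221} \approx -1.7444 \cdot 10^{5}$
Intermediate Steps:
$z{\left(N \right)} = 2 N$
$n = - \frac{1230}{221}$ ($n = -3 + \frac{700 + \left(43 - 176\right)}{2 \cdot 5 - 231} = -3 + \frac{700 + \left(43 - 176\right)}{10 - 231} = -3 + \frac{700 - 133}{-221} = -3 + 567 \left(- \frac{1}{221}\right) = -3 - \frac{567}{221} = - \frac{1230}{221} \approx -5.5656$)
$\left(-316\right) 552 + n = \left(-316\right) 552 - \frac{1230}{221} = -174432 - \frac{1230}{221} = - \frac{38550702}{221}$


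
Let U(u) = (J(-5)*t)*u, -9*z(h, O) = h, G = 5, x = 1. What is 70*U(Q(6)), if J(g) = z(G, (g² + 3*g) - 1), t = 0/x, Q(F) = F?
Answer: 0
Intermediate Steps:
t = 0 (t = 0/1 = 0*1 = 0)
z(h, O) = -h/9
J(g) = -5/9 (J(g) = -⅑*5 = -5/9)
U(u) = 0 (U(u) = (-5/9*0)*u = 0*u = 0)
70*U(Q(6)) = 70*0 = 0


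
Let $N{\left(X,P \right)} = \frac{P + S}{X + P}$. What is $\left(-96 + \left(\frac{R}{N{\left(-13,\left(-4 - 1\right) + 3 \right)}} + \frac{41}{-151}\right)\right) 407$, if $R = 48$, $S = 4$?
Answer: $- \frac{28041079}{151} \approx -1.857 \cdot 10^{5}$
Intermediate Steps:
$N{\left(X,P \right)} = \frac{4 + P}{P + X}$ ($N{\left(X,P \right)} = \frac{P + 4}{X + P} = \frac{4 + P}{P + X}$)
$\left(-96 + \left(\frac{R}{N{\left(-13,\left(-4 - 1\right) + 3 \right)}} + \frac{41}{-151}\right)\right) 407 = \left(-96 + \left(\frac{48}{\frac{1}{\left(\left(-4 - 1\right) + 3\right) - 13} \left(4 + \left(\left(-4 - 1\right) + 3\right)\right)} + \frac{41}{-151}\right)\right) 407 = \left(-96 + \left(\frac{48}{\frac{1}{\left(-5 + 3\right) - 13} \left(4 + \left(-5 + 3\right)\right)} + 41 \left(- \frac{1}{151}\right)\right)\right) 407 = \left(-96 + \left(\frac{48}{\frac{1}{-2 - 13} \left(4 - 2\right)} - \frac{41}{151}\right)\right) 407 = \left(-96 + \left(\frac{48}{\frac{1}{-15} \cdot 2} - \frac{41}{151}\right)\right) 407 = \left(-96 + \left(\frac{48}{\left(- \frac{1}{15}\right) 2} - \frac{41}{151}\right)\right) 407 = \left(-96 + \left(\frac{48}{- \frac{2}{15}} - \frac{41}{151}\right)\right) 407 = \left(-96 + \left(48 \left(- \frac{15}{2}\right) - \frac{41}{151}\right)\right) 407 = \left(-96 - \frac{54401}{151}\right) 407 = \left(- \frac{68897}{151}\right) 407 = - \frac{28041079}{151}$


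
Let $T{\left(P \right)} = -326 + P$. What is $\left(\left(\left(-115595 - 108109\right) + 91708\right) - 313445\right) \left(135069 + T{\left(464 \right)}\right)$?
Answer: $-60226741287$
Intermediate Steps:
$\left(\left(\left(-115595 - 108109\right) + 91708\right) - 313445\right) \left(135069 + T{\left(464 \right)}\right) = \left(\left(\left(-115595 - 108109\right) + 91708\right) - 313445\right) \left(135069 + \left(-326 + 464\right)\right) = \left(\left(-223704 + 91708\right) - 313445\right) \left(135069 + 138\right) = \left(-131996 - 313445\right) 135207 = \left(-445441\right) 135207 = -60226741287$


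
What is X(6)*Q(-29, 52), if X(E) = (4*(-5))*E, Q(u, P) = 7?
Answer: -840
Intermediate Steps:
X(E) = -20*E
X(6)*Q(-29, 52) = -20*6*7 = -120*7 = -840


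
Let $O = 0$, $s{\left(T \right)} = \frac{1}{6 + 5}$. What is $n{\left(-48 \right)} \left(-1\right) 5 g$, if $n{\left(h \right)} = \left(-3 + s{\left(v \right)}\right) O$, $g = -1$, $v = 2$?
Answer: $0$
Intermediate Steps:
$s{\left(T \right)} = \frac{1}{11}$
$n{\left(h \right)} = 0$ ($n{\left(h \right)} = \left(-3 + \frac{1}{11}\right) 0 = \left(- \frac{32}{11}\right) 0 = 0$)
$n{\left(-48 \right)} \left(-1\right) 5 g = 0 \left(-1\right) 5 \left(-1\right) = 0 \left(\left(-5\right) \left(-1\right)\right) = 0 \cdot 5 = 0$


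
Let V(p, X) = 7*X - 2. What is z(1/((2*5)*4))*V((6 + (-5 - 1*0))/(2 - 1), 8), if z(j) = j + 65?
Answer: 70227/20 ≈ 3511.4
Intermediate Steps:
V(p, X) = -2 + 7*X
z(j) = 65 + j
z(1/((2*5)*4))*V((6 + (-5 - 1*0))/(2 - 1), 8) = (65 + 1/((2*5)*4))*(-2 + 7*8) = (65 + 1/(10*4))*(-2 + 56) = (65 + 1/40)*54 = (2601/40)*54 = 70227/20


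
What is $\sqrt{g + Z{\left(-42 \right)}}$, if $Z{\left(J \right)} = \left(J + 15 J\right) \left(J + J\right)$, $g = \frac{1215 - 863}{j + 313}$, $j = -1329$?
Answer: $\frac{2 \sqrt{227611051}}{127} \approx 237.59$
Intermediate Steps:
$g = - \frac{44}{127}$ ($g = \frac{1215 - 863}{-1329 + 313} = \frac{352}{-1016} = 352 \left(- \frac{1}{1016}\right) = - \frac{44}{127} \approx -0.34646$)
$Z{\left(J \right)} = 32 J^{2}$ ($Z{\left(J \right)} = 16 J 2 J = 32 J^{2}$)
$\sqrt{g + Z{\left(-42 \right)}} = \sqrt{- \frac{44}{127} + 32 \left(-42\right)^{2}} = \sqrt{- \frac{44}{127} + 32 \cdot 1764} = \sqrt{- \frac{44}{127} + 56448} = \sqrt{\frac{7168852}{127}} = \frac{2 \sqrt{227611051}}{127}$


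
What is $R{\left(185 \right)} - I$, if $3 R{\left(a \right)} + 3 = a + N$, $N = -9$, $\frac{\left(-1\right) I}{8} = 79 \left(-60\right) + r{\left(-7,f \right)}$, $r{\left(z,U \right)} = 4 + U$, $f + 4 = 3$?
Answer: $- \frac{113515}{3} \approx -37838.0$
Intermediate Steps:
$f = -1$ ($f = -4 + 3 = -1$)
$I = 37896$ ($I = - 8 \left(79 \left(-60\right) + \left(4 - 1\right)\right) = - 8 \left(-4740 + 3\right) = \left(-8\right) \left(-4737\right) = 37896$)
$R{\left(a \right)} = -4 + \frac{a}{3}$ ($R{\left(a \right)} = -1 + \frac{a - 9}{3} = -1 + \frac{-9 + a}{3} = -1 + \left(-3 + \frac{a}{3}\right) = -4 + \frac{a}{3}$)
$R{\left(185 \right)} - I = \left(-4 + \frac{1}{3} \cdot 185\right) - 37896 = \left(-4 + \frac{185}{3}\right) - 37896 = \frac{173}{3} - 37896 = - \frac{113515}{3}$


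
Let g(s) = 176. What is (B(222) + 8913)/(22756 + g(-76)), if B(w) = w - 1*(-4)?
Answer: 703/1764 ≈ 0.39853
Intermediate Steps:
B(w) = 4 + w (B(w) = w + 4 = 4 + w)
(B(222) + 8913)/(22756 + g(-76)) = ((4 + 222) + 8913)/(22756 + 176) = (226 + 8913)/22932 = 9139*(1/22932) = 703/1764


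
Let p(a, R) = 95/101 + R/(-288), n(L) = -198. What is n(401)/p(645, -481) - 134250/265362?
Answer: -256421225123/3358642607 ≈ -76.347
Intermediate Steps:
p(a, R) = 95/101 - R/288 (p(a, R) = 95*(1/101) + R*(-1/288) = 95/101 - R/288)
n(401)/p(645, -481) - 134250/265362 = -198/(95/101 - 1/288*(-481)) - 134250/265362 = -198/(95/101 + 481/288) - 134250*1/265362 = -198/75941/29088 - 22375/44227 = -198*29088/75941 - 22375/44227 = -5759424/75941 - 22375/44227 = -256421225123/3358642607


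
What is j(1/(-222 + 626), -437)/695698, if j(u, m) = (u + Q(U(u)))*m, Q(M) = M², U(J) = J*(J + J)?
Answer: -7203865029/4633255222713472 ≈ -1.5548e-6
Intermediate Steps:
U(J) = 2*J² (U(J) = J*(2*J) = 2*J²)
j(u, m) = m*(u + 4*u⁴) (j(u, m) = (u + (2*u²)²)*m = (u + 4*u⁴)*m = m*(u + 4*u⁴))
j(1/(-222 + 626), -437)/695698 = -437*(1 + 4*(1/(-222 + 626))³)/(-222 + 626)/695698 = -437*(1 + 4*(1/404)³)/404*(1/695698) = -437*1/404*(1 + 4*(1/404)³)*(1/695698) = -437*1/404*(1 + 4*(1/65939264))*(1/695698) = -437*1/404*(1 + 1/16484816)*(1/695698) = -437*1/404*16484817/16484816*(1/695698) = -7203865029/6659865664*1/695698 = -7203865029/4633255222713472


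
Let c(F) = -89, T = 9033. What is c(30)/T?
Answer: -89/9033 ≈ -0.0098528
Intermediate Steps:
c(30)/T = -89/9033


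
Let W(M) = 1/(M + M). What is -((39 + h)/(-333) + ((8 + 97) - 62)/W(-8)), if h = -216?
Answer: 76309/111 ≈ 687.47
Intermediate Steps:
W(M) = 1/(2*M)
-((39 + h)/(-333) + ((8 + 97) - 62)/W(-8)) = -((39 - 216)/(-333) + ((8 + 97) - 62)/(((½)/(-8)))) = -(-177*(-1/333) + (105 - 62)/(((½)*(-⅛)))) = -(59/111 + 43/(-1/16)) = -(59/111 + 43*(-16)) = -(59/111 - 688) = -1*(-76309/111) = 76309/111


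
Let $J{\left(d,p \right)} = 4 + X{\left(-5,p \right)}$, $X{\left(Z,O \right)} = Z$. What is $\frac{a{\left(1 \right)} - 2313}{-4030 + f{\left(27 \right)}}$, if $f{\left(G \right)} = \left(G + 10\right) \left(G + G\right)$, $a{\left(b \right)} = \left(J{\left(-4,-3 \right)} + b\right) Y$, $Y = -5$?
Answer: $\frac{2313}{2032} \approx 1.1383$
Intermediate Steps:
$J{\left(d,p \right)} = -1$ ($J{\left(d,p \right)} = 4 - 5 = -1$)
$a{\left(b \right)} = 5 - 5 b$ ($a{\left(b \right)} = \left(-1 + b\right) \left(-5\right) = 5 - 5 b$)
$f{\left(G \right)} = 2 G \left(10 + G\right)$ ($f{\left(G \right)} = \left(10 + G\right) 2 G = 2 G \left(10 + G\right)$)
$\frac{a{\left(1 \right)} - 2313}{-4030 + f{\left(27 \right)}} = \frac{\left(5 - 5\right) - 2313}{-4030 + 2 \cdot 27 \left(10 + 27\right)} = \frac{\left(5 - 5\right) - 2313}{-4030 + 2 \cdot 27 \cdot 37} = \frac{0 - 2313}{-4030 + 1998} = - \frac{2313}{-2032} = \left(-2313\right) \left(- \frac{1}{2032}\right) = \frac{2313}{2032}$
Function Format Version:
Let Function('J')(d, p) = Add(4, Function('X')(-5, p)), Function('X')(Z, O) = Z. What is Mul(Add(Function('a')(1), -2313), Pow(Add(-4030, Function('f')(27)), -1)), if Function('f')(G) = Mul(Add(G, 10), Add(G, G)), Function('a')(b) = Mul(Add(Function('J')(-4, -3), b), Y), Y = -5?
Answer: Rational(2313, 2032) ≈ 1.1383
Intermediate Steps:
Function('J')(d, p) = -1 (Function('J')(d, p) = Add(4, -5) = -1)
Function('a')(b) = Add(5, Mul(-5, b)) (Function('a')(b) = Mul(Add(-1, b), -5) = Add(5, Mul(-5, b)))
Function('f')(G) = Mul(2, G, Add(10, G)) (Function('f')(G) = Mul(Add(10, G), Mul(2, G)) = Mul(2, G, Add(10, G)))
Mul(Add(Function('a')(1), -2313), Pow(Add(-4030, Function('f')(27)), -1)) = Mul(Add(Add(5, Mul(-5, 1)), -2313), Pow(Add(-4030, Mul(2, 27, Add(10, 27))), -1)) = Mul(Add(Add(5, -5), -2313), Pow(Add(-4030, Mul(2, 27, 37)), -1)) = Mul(Add(0, -2313), Pow(Add(-4030, 1998), -1)) = Mul(-2313, Pow(-2032, -1)) = Mul(-2313, Rational(-1, 2032)) = Rational(2313, 2032)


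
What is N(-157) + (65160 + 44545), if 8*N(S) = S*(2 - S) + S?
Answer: 106565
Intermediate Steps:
N(S) = S/8 + S*(2 - S)/8 (N(S) = (S*(2 - S) + S)/8 = (S + S*(2 - S))/8 = S/8 + S*(2 - S)/8)
N(-157) + (65160 + 44545) = (⅛)*(-157)*(3 - 1*(-157)) + (65160 + 44545) = (⅛)*(-157)*(3 + 157) + 109705 = (⅛)*(-157)*160 + 109705 = -3140 + 109705 = 106565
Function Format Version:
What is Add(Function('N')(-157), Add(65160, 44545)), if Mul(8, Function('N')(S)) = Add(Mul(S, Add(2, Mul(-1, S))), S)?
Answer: 106565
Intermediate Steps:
Function('N')(S) = Add(Mul(Rational(1, 8), S), Mul(Rational(1, 8), S, Add(2, Mul(-1, S)))) (Function('N')(S) = Mul(Rational(1, 8), Add(Mul(S, Add(2, Mul(-1, S))), S)) = Mul(Rational(1, 8), Add(S, Mul(S, Add(2, Mul(-1, S))))) = Add(Mul(Rational(1, 8), S), Mul(Rational(1, 8), S, Add(2, Mul(-1, S)))))
Add(Function('N')(-157), Add(65160, 44545)) = Add(Mul(Rational(1, 8), -157, Add(3, Mul(-1, -157))), Add(65160, 44545)) = Add(Mul(Rational(1, 8), -157, Add(3, 157)), 109705) = Add(Mul(Rational(1, 8), -157, 160), 109705) = Add(-3140, 109705) = 106565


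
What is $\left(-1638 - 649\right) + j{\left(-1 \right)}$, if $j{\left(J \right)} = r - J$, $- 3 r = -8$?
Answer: $- \frac{6850}{3} \approx -2283.3$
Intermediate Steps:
$r = \frac{8}{3}$ ($r = \left(- \frac{1}{3}\right) \left(-8\right) = \frac{8}{3} \approx 2.6667$)
$j{\left(J \right)} = \frac{8}{3} - J$
$\left(-1638 - 649\right) + j{\left(-1 \right)} = \left(-1638 - 649\right) + \left(\frac{8}{3} - -1\right) = -2287 + \left(\frac{8}{3} + 1\right) = -2287 + \frac{11}{3} = - \frac{6850}{3}$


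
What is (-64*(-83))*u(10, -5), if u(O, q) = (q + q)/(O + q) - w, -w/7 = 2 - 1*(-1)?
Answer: 100928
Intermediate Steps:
w = -21 (w = -7*(2 - 1*(-1)) = -7*(2 + 1) = -7*3 = -21)
u(O, q) = 21 + 2*q/(O + q) (u(O, q) = (q + q)/(O + q) - 1*(-21) = (2*q)/(O + q) + 21 = 2*q/(O + q) + 21 = 21 + 2*q/(O + q))
(-64*(-83))*u(10, -5) = (-64*(-83))*((21*10 + 23*(-5))/(10 - 5)) = 5312*((210 - 115)/5) = 5312*((1/5)*95) = 5312*19 = 100928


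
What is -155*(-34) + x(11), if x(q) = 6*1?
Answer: 5276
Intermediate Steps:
x(q) = 6
-155*(-34) + x(11) = -155*(-34) + 6 = 5270 + 6 = 5276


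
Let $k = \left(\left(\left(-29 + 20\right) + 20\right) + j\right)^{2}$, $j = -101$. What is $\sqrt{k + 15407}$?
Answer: $\sqrt{23507} \approx 153.32$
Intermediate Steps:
$k = 8100$ ($k = \left(\left(\left(-29 + 20\right) + 20\right) - 101\right)^{2} = \left(\left(-9 + 20\right) - 101\right)^{2} = \left(11 - 101\right)^{2} = \left(-90\right)^{2} = 8100$)
$\sqrt{k + 15407} = \sqrt{8100 + 15407} = \sqrt{23507}$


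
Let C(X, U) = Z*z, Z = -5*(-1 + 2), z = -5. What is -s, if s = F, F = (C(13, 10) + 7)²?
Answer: -1024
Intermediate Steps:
Z = -5 (Z = -5*1 = -5)
C(X, U) = 25 (C(X, U) = -5*(-5) = 25)
F = 1024 (F = (25 + 7)² = 32² = 1024)
s = 1024
-s = -1*1024 = -1024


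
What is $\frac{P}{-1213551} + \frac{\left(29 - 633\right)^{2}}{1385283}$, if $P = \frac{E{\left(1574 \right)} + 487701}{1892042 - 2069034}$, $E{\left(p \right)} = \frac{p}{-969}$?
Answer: $\frac{25309980658171584151}{96106485572342836128} \approx 0.26335$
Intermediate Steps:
$E{\left(p \right)} = - \frac{p}{969}$ ($E{\left(p \right)} = p \left(- \frac{1}{969}\right) = - \frac{p}{969}$)
$P = - \frac{472580695}{171505248}$ ($P = \frac{\left(- \frac{1}{969}\right) 1574 + 487701}{1892042 - 2069034} = \frac{- \frac{1574}{969} + 487701}{-176992} = \frac{472580695}{969} \left(- \frac{1}{176992}\right) = - \frac{472580695}{171505248} \approx -2.7555$)
$\frac{P}{-1213551} + \frac{\left(29 - 633\right)^{2}}{1385283} = - \frac{472580695}{171505248 \left(-1213551\right)} + \frac{\left(29 - 633\right)^{2}}{1385283} = \left(- \frac{472580695}{171505248}\right) \left(- \frac{1}{1213551}\right) + \left(-604\right)^{2} \cdot \frac{1}{1385283} = \frac{472580695}{208130365215648} + 364816 \cdot \frac{1}{1385283} = \frac{472580695}{208130365215648} + \frac{364816}{1385283} = \frac{25309980658171584151}{96106485572342836128}$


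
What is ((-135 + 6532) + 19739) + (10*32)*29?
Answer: 35416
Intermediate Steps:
((-135 + 6532) + 19739) + (10*32)*29 = (6397 + 19739) + 320*29 = 26136 + 9280 = 35416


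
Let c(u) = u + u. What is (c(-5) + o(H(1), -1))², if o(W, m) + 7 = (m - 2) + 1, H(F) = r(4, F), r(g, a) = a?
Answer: 361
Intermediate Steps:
c(u) = 2*u
H(F) = F
o(W, m) = -8 + m (o(W, m) = -7 + ((m - 2) + 1) = -7 + ((-2 + m) + 1) = -7 + (-1 + m) = -8 + m)
(c(-5) + o(H(1), -1))² = (2*(-5) + (-8 - 1))² = (-10 - 9)² = (-19)² = 361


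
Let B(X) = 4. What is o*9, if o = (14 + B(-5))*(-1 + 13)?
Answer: 1944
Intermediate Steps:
o = 216 (o = (14 + 4)*(-1 + 13) = 18*12 = 216)
o*9 = 216*9 = 1944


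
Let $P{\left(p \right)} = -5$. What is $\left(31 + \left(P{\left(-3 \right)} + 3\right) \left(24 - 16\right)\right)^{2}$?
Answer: $225$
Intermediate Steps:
$\left(31 + \left(P{\left(-3 \right)} + 3\right) \left(24 - 16\right)\right)^{2} = \left(31 + \left(-5 + 3\right) \left(24 - 16\right)\right)^{2} = \left(31 - 16\right)^{2} = 15^{2} = 225$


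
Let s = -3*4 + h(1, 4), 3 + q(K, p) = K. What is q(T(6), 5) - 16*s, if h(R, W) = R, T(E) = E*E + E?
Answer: 215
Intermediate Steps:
T(E) = E + E² (T(E) = E² + E = E + E²)
q(K, p) = -3 + K
s = -11 (s = -3*4 + 1 = -12 + 1 = -11)
q(T(6), 5) - 16*s = (-3 + 6*(1 + 6)) - 16*(-11) = (-3 + 6*7) + 176 = (-3 + 42) + 176 = 39 + 176 = 215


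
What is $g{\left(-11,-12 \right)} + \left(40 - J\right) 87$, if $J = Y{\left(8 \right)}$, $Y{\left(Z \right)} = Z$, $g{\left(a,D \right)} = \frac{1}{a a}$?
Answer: $\frac{336865}{121} \approx 2784.0$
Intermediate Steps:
$g{\left(a,D \right)} = \frac{1}{a^{2}}$
$J = 8$
$g{\left(-11,-12 \right)} + \left(40 - J\right) 87 = \frac{1}{121} + \left(40 - 8\right) 87 = \frac{1}{121} + 32 \cdot 87 = \frac{1}{121} + 2784 = \frac{336865}{121}$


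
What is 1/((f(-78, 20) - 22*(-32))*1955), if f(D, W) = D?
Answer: 1/1223830 ≈ 8.1711e-7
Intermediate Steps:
1/((f(-78, 20) - 22*(-32))*1955) = 1/(-78 - 22*(-32)*1955) = (1/1955)/(-78 + 704) = (1/1955)/626 = (1/626)*(1/1955) = 1/1223830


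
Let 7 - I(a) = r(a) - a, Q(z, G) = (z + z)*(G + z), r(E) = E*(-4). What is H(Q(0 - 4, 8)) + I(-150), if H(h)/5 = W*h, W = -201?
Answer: 31417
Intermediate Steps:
r(E) = -4*E
Q(z, G) = 2*z*(G + z) (Q(z, G) = (2*z)*(G + z) = 2*z*(G + z))
H(h) = -1005*h (H(h) = 5*(-201*h) = -1005*h)
I(a) = 7 + 5*a (I(a) = 7 - (-4*a - a) = 7 - (-5)*a = 7 + 5*a)
H(Q(0 - 4, 8)) + I(-150) = -2010*(0 - 4)*(8 + (0 - 4)) + (7 + 5*(-150)) = -2010*(-4)*(8 - 4) + (7 - 750) = -2010*(-4)*4 - 743 = -1005*(-32) - 743 = 32160 - 743 = 31417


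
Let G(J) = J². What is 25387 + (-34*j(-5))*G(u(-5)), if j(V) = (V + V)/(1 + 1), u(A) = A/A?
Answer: 25557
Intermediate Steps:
u(A) = 1
j(V) = V (j(V) = (2*V)/2 = (2*V)*(½) = V)
25387 + (-34*j(-5))*G(u(-5)) = 25387 - 34*(-5)*1² = 25387 + 170*1 = 25387 + 170 = 25557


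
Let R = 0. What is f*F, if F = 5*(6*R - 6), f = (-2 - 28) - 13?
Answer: 1290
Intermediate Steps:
f = -43 (f = -30 - 13 = -43)
F = -30 (F = 5*(6*0 - 6) = 5*(0 - 6) = 5*(-6) = -30)
f*F = -43*(-30) = 1290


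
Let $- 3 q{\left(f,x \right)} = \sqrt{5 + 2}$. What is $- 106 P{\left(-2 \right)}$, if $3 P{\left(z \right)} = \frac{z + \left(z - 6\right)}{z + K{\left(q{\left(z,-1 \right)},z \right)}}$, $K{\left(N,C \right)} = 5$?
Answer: $\frac{1060}{9} \approx 117.78$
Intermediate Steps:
$q{\left(f,x \right)} = - \frac{\sqrt{7}}{3}$ ($q{\left(f,x \right)} = - \frac{\sqrt{5 + 2}}{3} = - \frac{\sqrt{7}}{3}$)
$P{\left(z \right)} = \frac{-6 + 2 z}{3 \left(5 + z\right)}$ ($P{\left(z \right)} = \frac{\left(z + \left(z - 6\right)\right) \frac{1}{z + 5}}{3} = \frac{\left(z + \left(-6 + z\right)\right) \frac{1}{5 + z}}{3} = \frac{\left(-6 + 2 z\right) \frac{1}{5 + z}}{3} = \frac{\frac{1}{5 + z} \left(-6 + 2 z\right)}{3} = \frac{-6 + 2 z}{3 \left(5 + z\right)}$)
$- 106 P{\left(-2 \right)} = - 106 \frac{2 \left(-3 - 2\right)}{3 \left(5 - 2\right)} = - 106 \cdot \frac{2}{3} \cdot \frac{1}{3} \left(-5\right) = \left(-106\right) \left(- \frac{10}{9}\right) = \frac{1060}{9}$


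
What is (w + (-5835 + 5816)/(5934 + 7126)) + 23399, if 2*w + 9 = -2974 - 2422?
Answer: 270296271/13060 ≈ 20697.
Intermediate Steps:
w = -5405/2 (w = -9/2 + (-2974 - 2422)/2 = -9/2 + (½)*(-5396) = -9/2 - 2698 = -5405/2 ≈ -2702.5)
(w + (-5835 + 5816)/(5934 + 7126)) + 23399 = (-5405/2 + (-5835 + 5816)/(5934 + 7126)) + 23399 = (-5405/2 - 19/13060) + 23399 = -35294669/13060 + 23399 = 270296271/13060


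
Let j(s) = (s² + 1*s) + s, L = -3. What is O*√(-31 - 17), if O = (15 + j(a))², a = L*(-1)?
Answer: 3600*I*√3 ≈ 6235.4*I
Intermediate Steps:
a = 3 (a = -3*(-1) = 3)
j(s) = s² + 2*s (j(s) = (s² + s) + s = (s + s²) + s = s² + 2*s)
O = 900 (O = (15 + 3*(2 + 3))² = (15 + 3*5)² = (15 + 15)² = 30² = 900)
O*√(-31 - 17) = 900*√(-31 - 17) = 900*√(-48) = 900*(4*I*√3) = 3600*I*√3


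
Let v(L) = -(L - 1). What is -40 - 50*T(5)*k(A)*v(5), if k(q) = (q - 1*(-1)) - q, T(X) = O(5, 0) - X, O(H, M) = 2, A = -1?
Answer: -640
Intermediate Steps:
T(X) = 2 - X
k(q) = 1 (k(q) = (q + 1) - q = (1 + q) - q = 1)
v(L) = 1 - L (v(L) = -(-1 + L) = 1 - L)
-40 - 50*T(5)*k(A)*v(5) = -40 - 50*(2 - 1*5)*1*(1 - 1*5) = -40 - 50*(2 - 5)*1*(1 - 5) = -40 - 50*(-3*1)*(-4) = -40 - (-150)*(-4) = -40 - 50*12 = -40 - 600 = -640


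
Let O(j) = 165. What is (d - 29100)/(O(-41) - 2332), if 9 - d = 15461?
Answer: 44552/2167 ≈ 20.559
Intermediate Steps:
d = -15452 (d = 9 - 1*15461 = 9 - 15461 = -15452)
(d - 29100)/(O(-41) - 2332) = (-15452 - 29100)/(165 - 2332) = -44552/(-2167) = -44552*(-1/2167) = 44552/2167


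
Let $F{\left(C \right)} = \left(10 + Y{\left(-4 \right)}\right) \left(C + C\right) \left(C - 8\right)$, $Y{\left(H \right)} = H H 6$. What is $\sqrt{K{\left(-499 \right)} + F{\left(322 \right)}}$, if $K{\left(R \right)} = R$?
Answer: $\sqrt{21434397} \approx 4629.7$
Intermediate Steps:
$Y{\left(H \right)} = 6 H^{2}$ ($Y{\left(H \right)} = H^{2} \cdot 6 = 6 H^{2}$)
$F{\left(C \right)} = 212 C \left(-8 + C\right)$ ($F{\left(C \right)} = \left(10 + 6 \left(-4\right)^{2}\right) \left(C + C\right) \left(C - 8\right) = \left(10 + 6 \cdot 16\right) 2 C \left(-8 + C\right) = \left(10 + 96\right) 2 C \left(-8 + C\right) = 106 \cdot 2 C \left(-8 + C\right) = 212 C \left(-8 + C\right)$)
$\sqrt{K{\left(-499 \right)} + F{\left(322 \right)}} = \sqrt{-499 + 212 \cdot 322 \left(-8 + 322\right)} = \sqrt{-499 + 212 \cdot 322 \cdot 314} = \sqrt{-499 + 21434896} = \sqrt{21434397}$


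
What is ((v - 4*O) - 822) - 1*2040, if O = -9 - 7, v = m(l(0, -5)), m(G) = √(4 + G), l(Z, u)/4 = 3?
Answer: -2794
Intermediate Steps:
l(Z, u) = 12 (l(Z, u) = 4*3 = 12)
v = 4 (v = √(4 + 12) = √16 = 4)
O = -16
((v - 4*O) - 822) - 1*2040 = ((4 - 4*(-16)) - 822) - 1*2040 = ((4 + 64) - 822) - 2040 = (68 - 822) - 2040 = -754 - 2040 = -2794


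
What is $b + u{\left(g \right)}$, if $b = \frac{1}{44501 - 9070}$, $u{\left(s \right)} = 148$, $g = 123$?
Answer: $\frac{5243789}{35431} \approx 148.0$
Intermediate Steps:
$b = \frac{1}{35431} \approx 2.8224 \cdot 10^{-5}$
$b + u{\left(g \right)} = \frac{1}{35431} + 148 = \frac{5243789}{35431}$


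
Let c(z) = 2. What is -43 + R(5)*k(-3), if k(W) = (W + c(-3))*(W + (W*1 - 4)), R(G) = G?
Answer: 7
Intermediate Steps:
k(W) = (-4 + 2*W)*(2 + W) (k(W) = (W + 2)*(W + (W*1 - 4)) = (2 + W)*(W + (W - 4)) = (2 + W)*(W + (-4 + W)) = (2 + W)*(-4 + 2*W) = (-4 + 2*W)*(2 + W))
-43 + R(5)*k(-3) = -43 + 5*(-8 + 2*(-3)**2) = -43 + 5*(-8 + 2*9) = -43 + 5*(-8 + 18) = -43 + 5*10 = -43 + 50 = 7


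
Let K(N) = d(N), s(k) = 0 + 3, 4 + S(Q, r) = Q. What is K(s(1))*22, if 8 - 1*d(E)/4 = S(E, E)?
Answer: 792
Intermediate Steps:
S(Q, r) = -4 + Q
s(k) = 3
d(E) = 48 - 4*E (d(E) = 32 - 4*(-4 + E) = 32 + (16 - 4*E) = 48 - 4*E)
K(N) = 48 - 4*N
K(s(1))*22 = (48 - 4*3)*22 = (48 - 12)*22 = 36*22 = 792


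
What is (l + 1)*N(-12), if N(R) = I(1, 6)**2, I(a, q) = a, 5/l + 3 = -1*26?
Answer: 24/29 ≈ 0.82759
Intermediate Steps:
l = -5/29 (l = 5/(-3 - 1*26) = 5/(-3 - 26) = 5/(-29) = 5*(-1/29) = -5/29 ≈ -0.17241)
N(R) = 1 (N(R) = 1**2 = 1)
(l + 1)*N(-12) = (-5/29 + 1)*1 = (24/29)*1 = 24/29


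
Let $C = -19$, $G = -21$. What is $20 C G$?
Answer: $7980$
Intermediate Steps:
$20 C G = 20 \left(-19\right) \left(-21\right) = \left(-380\right) \left(-21\right) = 7980$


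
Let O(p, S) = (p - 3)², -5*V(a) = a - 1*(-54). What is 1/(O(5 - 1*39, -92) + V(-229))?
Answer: 1/1404 ≈ 0.00071225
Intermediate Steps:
V(a) = -54/5 - a/5 (V(a) = -(a - 1*(-54))/5 = -(a + 54)/5 = -(54 + a)/5 = -54/5 - a/5)
O(p, S) = (-3 + p)²
1/(O(5 - 1*39, -92) + V(-229)) = 1/((-3 + (5 - 1*39))² + (-54/5 - ⅕*(-229))) = 1/((-3 + (5 - 39))² + (-54/5 + 229/5)) = 1/((-3 - 34)² + 35) = 1/((-37)² + 35) = 1/(1369 + 35) = 1/1404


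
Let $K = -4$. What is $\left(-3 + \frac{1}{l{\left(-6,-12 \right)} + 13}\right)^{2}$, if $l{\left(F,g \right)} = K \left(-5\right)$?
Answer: $\frac{9604}{1089} \approx 8.8191$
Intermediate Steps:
$l{\left(F,g \right)} = 20$ ($l{\left(F,g \right)} = \left(-4\right) \left(-5\right) = 20$)
$\left(-3 + \frac{1}{l{\left(-6,-12 \right)} + 13}\right)^{2} = \left(-3 + \frac{1}{20 + 13}\right)^{2} = \left(-3 + \frac{1}{33}\right)^{2} = \left(- \frac{98}{33}\right)^{2} = \frac{9604}{1089}$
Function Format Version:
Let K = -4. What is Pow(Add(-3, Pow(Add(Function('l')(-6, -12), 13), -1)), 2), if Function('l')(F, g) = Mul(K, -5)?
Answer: Rational(9604, 1089) ≈ 8.8191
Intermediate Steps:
Function('l')(F, g) = 20 (Function('l')(F, g) = Mul(-4, -5) = 20)
Pow(Add(-3, Pow(Add(Function('l')(-6, -12), 13), -1)), 2) = Pow(Add(-3, Pow(Add(20, 13), -1)), 2) = Pow(Add(-3, Pow(33, -1)), 2) = Pow(Add(-3, Rational(1, 33)), 2) = Pow(Rational(-98, 33), 2) = Rational(9604, 1089)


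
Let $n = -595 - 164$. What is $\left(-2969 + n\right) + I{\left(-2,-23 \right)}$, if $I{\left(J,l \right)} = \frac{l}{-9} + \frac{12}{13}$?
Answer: $- \frac{435769}{117} \approx -3724.5$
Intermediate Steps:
$I{\left(J,l \right)} = \frac{12}{13} - \frac{l}{9}$ ($I{\left(J,l \right)} = l \left(- \frac{1}{9}\right) + 12 \cdot \frac{1}{13} = - \frac{l}{9} + \frac{12}{13} = \frac{12}{13} - \frac{l}{9}$)
$n = -759$ ($n = -595 - 164 = -759$)
$\left(-2969 + n\right) + I{\left(-2,-23 \right)} = \left(-2969 - 759\right) + \left(\frac{12}{13} - - \frac{23}{9}\right) = -3728 + \left(\frac{12}{13} + \frac{23}{9}\right) = -3728 + \frac{407}{117} = - \frac{435769}{117}$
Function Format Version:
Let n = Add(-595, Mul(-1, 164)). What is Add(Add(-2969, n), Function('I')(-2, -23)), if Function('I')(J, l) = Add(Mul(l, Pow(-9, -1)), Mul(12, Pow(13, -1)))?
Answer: Rational(-435769, 117) ≈ -3724.5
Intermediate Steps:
Function('I')(J, l) = Add(Rational(12, 13), Mul(Rational(-1, 9), l)) (Function('I')(J, l) = Add(Mul(l, Rational(-1, 9)), Mul(12, Rational(1, 13))) = Add(Mul(Rational(-1, 9), l), Rational(12, 13)) = Add(Rational(12, 13), Mul(Rational(-1, 9), l)))
n = -759 (n = Add(-595, -164) = -759)
Add(Add(-2969, n), Function('I')(-2, -23)) = Add(Add(-2969, -759), Add(Rational(12, 13), Mul(Rational(-1, 9), -23))) = Add(-3728, Add(Rational(12, 13), Rational(23, 9))) = Add(-3728, Rational(407, 117)) = Rational(-435769, 117)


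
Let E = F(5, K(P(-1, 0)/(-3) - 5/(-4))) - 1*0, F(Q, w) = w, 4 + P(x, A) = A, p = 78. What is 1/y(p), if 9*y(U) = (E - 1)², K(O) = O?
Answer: 1296/361 ≈ 3.5900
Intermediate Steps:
P(x, A) = -4 + A
E = 31/12 (E = ((-4 + 0)/(-3) - 5/(-4)) - 1*0 = (-4*(-⅓) - 5*(-¼)) + 0 = (4/3 + 5/4) + 0 = 31/12 + 0 = 31/12 ≈ 2.5833)
y(U) = 361/1296 (y(U) = (31/12 - 1)²/9 = (19/12)²/9 = (⅑)*(361/144) = 361/1296)
1/y(p) = 1/(361/1296) = 1296/361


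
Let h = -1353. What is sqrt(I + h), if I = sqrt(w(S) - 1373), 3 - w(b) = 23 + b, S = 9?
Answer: sqrt(-1353 + I*sqrt(1402)) ≈ 0.5089 + 36.787*I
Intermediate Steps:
w(b) = -20 - b (w(b) = 3 - (23 + b) = 3 + (-23 - b) = -20 - b)
I = I*sqrt(1402) (I = sqrt((-20 - 1*9) - 1373) = sqrt((-20 - 9) - 1373) = sqrt(-29 - 1373) = sqrt(-1402) = I*sqrt(1402) ≈ 37.443*I)
sqrt(I + h) = sqrt(I*sqrt(1402) - 1353) = sqrt(-1353 + I*sqrt(1402))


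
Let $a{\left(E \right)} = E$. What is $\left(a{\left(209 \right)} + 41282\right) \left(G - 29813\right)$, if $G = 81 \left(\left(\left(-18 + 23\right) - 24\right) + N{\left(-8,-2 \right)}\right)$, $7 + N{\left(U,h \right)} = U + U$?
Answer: $-1378123565$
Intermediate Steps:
$N{\left(U,h \right)} = -7 + 2 U$ ($N{\left(U,h \right)} = -7 + \left(U + U\right) = -7 + 2 U$)
$G = -3402$ ($G = 81 \left(\left(\left(-18 + 23\right) - 24\right) + \left(-7 + 2 \left(-8\right)\right)\right) = 81 \left(\left(5 - 24\right) - 23\right) = 81 \left(-19 - 23\right) = 81 \left(-42\right) = -3402$)
$\left(a{\left(209 \right)} + 41282\right) \left(G - 29813\right) = \left(209 + 41282\right) \left(-3402 - 29813\right) = 41491 \left(-33215\right) = -1378123565$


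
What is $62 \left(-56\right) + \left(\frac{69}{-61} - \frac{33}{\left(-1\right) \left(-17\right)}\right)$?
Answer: $- \frac{3603650}{1037} \approx -3475.1$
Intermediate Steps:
$62 \left(-56\right) + \left(\frac{69}{-61} - \frac{33}{\left(-1\right) \left(-17\right)}\right) = -3472 + \left(69 \left(- \frac{1}{61}\right) - \frac{33}{17}\right) = -3472 - \frac{3186}{1037} = - \frac{3603650}{1037}$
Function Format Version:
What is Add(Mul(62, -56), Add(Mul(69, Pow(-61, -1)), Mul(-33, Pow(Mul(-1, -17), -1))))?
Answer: Rational(-3603650, 1037) ≈ -3475.1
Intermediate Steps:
Add(Mul(62, -56), Add(Mul(69, Pow(-61, -1)), Mul(-33, Pow(Mul(-1, -17), -1)))) = Add(-3472, Add(Mul(69, Rational(-1, 61)), Mul(-33, Pow(17, -1)))) = Add(-3472, Add(Rational(-69, 61), Mul(-33, Rational(1, 17)))) = Add(-3472, Add(Rational(-69, 61), Rational(-33, 17))) = Add(-3472, Rational(-3186, 1037)) = Rational(-3603650, 1037)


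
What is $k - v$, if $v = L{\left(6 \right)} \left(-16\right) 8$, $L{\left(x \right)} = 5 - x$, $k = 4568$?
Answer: $4440$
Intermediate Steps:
$v = 128$ ($v = \left(5 - 6\right) \left(-16\right) 8 = \left(-1\right) \left(-16\right) 8 = 16 \cdot 8 = 128$)
$k - v = 4568 - 128 = 4440$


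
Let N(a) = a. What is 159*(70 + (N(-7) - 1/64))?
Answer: 640929/64 ≈ 10015.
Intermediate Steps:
159*(70 + (N(-7) - 1/64)) = 159*(70 + (-7 - 1/64)) = 159*(70 - 449/64) = 159*(4031/64) = 640929/64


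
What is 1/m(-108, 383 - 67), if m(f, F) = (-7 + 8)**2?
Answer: 1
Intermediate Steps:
m(f, F) = 1 (m(f, F) = 1**2 = 1)
1/m(-108, 383 - 67) = 1/1 = 1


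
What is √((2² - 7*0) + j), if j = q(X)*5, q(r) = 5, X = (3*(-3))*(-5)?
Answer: √29 ≈ 5.3852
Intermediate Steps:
X = 45 (X = -9*(-5) = 45)
j = 25 (j = 5*5 = 25)
√((2² - 7*0) + j) = √((2² - 7*0) + 25) = √((4 + 0) + 25) = √(4 + 25) = √29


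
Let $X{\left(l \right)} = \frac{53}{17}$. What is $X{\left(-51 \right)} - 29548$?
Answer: $- \frac{502263}{17} \approx -29545.0$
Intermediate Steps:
$X{\left(l \right)} = \frac{53}{17}$ ($X{\left(l \right)} = 53 \cdot \frac{1}{17} = \frac{53}{17}$)
$X{\left(-51 \right)} - 29548 = \frac{53}{17} - 29548 = - \frac{502263}{17}$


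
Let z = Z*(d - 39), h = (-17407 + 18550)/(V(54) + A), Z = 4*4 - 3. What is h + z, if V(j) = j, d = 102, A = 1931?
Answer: 1626858/1985 ≈ 819.58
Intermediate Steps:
Z = 13 (Z = 16 - 3 = 13)
h = 1143/1985 (h = (-17407 + 18550)/(54 + 1931) = 1143/1985 ≈ 0.57582)
z = 819 (z = 13*(102 - 39) = 13*63 = 819)
h + z = 1143/1985 + 819 = 1626858/1985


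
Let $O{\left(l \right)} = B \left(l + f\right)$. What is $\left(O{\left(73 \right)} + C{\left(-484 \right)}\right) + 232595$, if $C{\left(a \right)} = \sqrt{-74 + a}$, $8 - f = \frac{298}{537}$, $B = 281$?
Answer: $\frac{137042434}{537} + 3 i \sqrt{62} \approx 2.552 \cdot 10^{5} + 23.622 i$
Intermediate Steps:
$f = \frac{3998}{537}$ ($f = 8 - \frac{298}{537} = \frac{3998}{537} \approx 7.4451$)
$O{\left(l \right)} = \frac{1123438}{537} + 281 l$ ($O{\left(l \right)} = 281 \left(l + \frac{3998}{537}\right) = 281 \left(\frac{3998}{537} + l\right) = \frac{1123438}{537} + 281 l$)
$\left(O{\left(73 \right)} + C{\left(-484 \right)}\right) + 232595 = \left(\left(\frac{1123438}{537} + 281 \cdot 73\right) + \sqrt{-74 - 484}\right) + 232595 = \left(\left(\frac{1123438}{537} + 20513\right) + \sqrt{-558}\right) + 232595 = \left(\frac{12138919}{537} + 3 i \sqrt{62}\right) + 232595 = \frac{137042434}{537} + 3 i \sqrt{62}$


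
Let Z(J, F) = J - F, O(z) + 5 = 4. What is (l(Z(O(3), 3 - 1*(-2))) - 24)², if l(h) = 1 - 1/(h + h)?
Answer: 75625/144 ≈ 525.17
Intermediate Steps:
O(z) = -1 (O(z) = -5 + 4 = -1)
l(h) = 1 - 1/(2*h)
(l(Z(O(3), 3 - 1*(-2))) - 24)² = ((-½ + (-1 - (3 - 1*(-2))))/(-1 - (3 - 1*(-2))) - 24)² = ((-½ + (-1 - (3 + 2)))/(-1 - (3 + 2)) - 24)² = ((-½ + (-1 - 1*5))/(-1 - 1*5) - 24)² = ((-½ + (-1 - 5))/(-1 - 5) - 24)² = ((-½ - 6)/(-6) - 24)² = (-⅙*(-13/2) - 24)² = (13/12 - 24)² = (-275/12)² = 75625/144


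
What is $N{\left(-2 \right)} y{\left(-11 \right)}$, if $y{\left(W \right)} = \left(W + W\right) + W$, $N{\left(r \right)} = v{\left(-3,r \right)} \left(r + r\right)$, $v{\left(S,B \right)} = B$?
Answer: $-264$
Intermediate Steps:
$N{\left(r \right)} = 2 r^{2}$ ($N{\left(r \right)} = r \left(r + r\right) = r 2 r = 2 r^{2}$)
$y{\left(W \right)} = 3 W$ ($y{\left(W \right)} = 2 W + W = 3 W$)
$N{\left(-2 \right)} y{\left(-11 \right)} = 2 \left(-2\right)^{2} \cdot 3 \left(-11\right) = 2 \cdot 4 \left(-33\right) = 8 \left(-33\right) = -264$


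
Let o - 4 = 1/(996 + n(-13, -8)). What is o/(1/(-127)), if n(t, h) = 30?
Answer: -521335/1026 ≈ -508.12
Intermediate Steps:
o = 4105/1026 (o = 4 + 1/(996 + 30) = 4 + 1/1026 = 4105/1026 ≈ 4.0010)
o/(1/(-127)) = 4105/(1026*(1/(-127))) = 4105/(1026*(-1/127)) = (4105/1026)*(-127) = -521335/1026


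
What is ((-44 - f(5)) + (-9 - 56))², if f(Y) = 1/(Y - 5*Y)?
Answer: 4748041/400 ≈ 11870.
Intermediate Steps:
f(Y) = -1/(4*Y) (f(Y) = 1/(-4*Y) = -1/(4*Y))
((-44 - f(5)) + (-9 - 56))² = ((-44 - (-1)/(4*5)) + (-9 - 56))² = ((-44 - (-1)/(4*5)) - 65)² = ((-44 - 1*(-1/20)) - 65)² = ((-44 + 1/20) - 65)² = (-879/20 - 65)² = (-2179/20)² = 4748041/400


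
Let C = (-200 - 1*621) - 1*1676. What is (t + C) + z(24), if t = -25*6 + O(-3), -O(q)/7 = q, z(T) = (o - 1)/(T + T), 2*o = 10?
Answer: -31511/12 ≈ -2625.9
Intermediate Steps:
o = 5 (o = (1/2)*10 = 5)
z(T) = 2/T (z(T) = (5 - 1)/(T + T) = 4/((2*T)) = 4*(1/(2*T)) = 2/T)
O(q) = -7*q
C = -2497 (C = (-200 - 621) - 1676 = -821 - 1676 = -2497)
t = -129 (t = -25*6 - 7*(-3) = -150 + 21 = -129)
(t + C) + z(24) = (-129 - 2497) + 2/24 = -2626 + 2*(1/24) = -2626 + 1/12 = -31511/12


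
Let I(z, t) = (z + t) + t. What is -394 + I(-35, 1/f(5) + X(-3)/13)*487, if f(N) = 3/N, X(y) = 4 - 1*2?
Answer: -610967/39 ≈ -15666.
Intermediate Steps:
X(y) = 2 (X(y) = 4 - 2 = 2)
I(z, t) = z + 2*t (I(z, t) = (t + z) + t = z + 2*t)
-394 + I(-35, 1/f(5) + X(-3)/13)*487 = -394 + (-35 + 2*(1/(3/5) + 2/13))*487 = -394 + (-35 + 2*(1/(3*(⅕)) + 2*(1/13)))*487 = -394 + (-35 + 2*(1/(⅗) + 2/13))*487 = -394 + (-35 + 2*(1*(5/3) + 2/13))*487 = -394 + (-35 + 2*(5/3 + 2/13))*487 = -394 + (-35 + 2*(71/39))*487 = -394 + (-35 + 142/39)*487 = -394 - 1223/39*487 = -394 - 595601/39 = -610967/39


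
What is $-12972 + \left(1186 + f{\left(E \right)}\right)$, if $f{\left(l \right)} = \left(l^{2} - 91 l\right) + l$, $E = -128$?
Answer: $16118$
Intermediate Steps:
$f{\left(l \right)} = l^{2} - 90 l$
$-12972 + \left(1186 + f{\left(E \right)}\right) = -12972 - \left(-1186 + 128 \left(-90 - 128\right)\right) = -12972 + \left(1186 - -27904\right) = -12972 + \left(1186 + 27904\right) = -12972 + 29090 = 16118$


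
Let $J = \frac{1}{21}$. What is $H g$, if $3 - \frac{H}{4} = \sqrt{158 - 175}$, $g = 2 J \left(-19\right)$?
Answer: $- \frac{152}{7} + \frac{152 i \sqrt{17}}{21} \approx -21.714 + 29.843 i$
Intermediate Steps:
$J = \frac{1}{21} \approx 0.047619$
$g = - \frac{38}{21}$ ($g = 2 \cdot \frac{1}{21} \left(-19\right) = \frac{2}{21} \left(-19\right) = - \frac{38}{21} \approx -1.8095$)
$H = 12 - 4 i \sqrt{17}$ ($H = 12 - 4 \sqrt{158 - 175} = 12 - 4 \sqrt{-17} = 12 - 4 i \sqrt{17} \approx 12.0 - 16.492 i$)
$H g = \left(12 - 4 i \sqrt{17}\right) \left(- \frac{38}{21}\right) = - \frac{152}{7} + \frac{152 i \sqrt{17}}{21}$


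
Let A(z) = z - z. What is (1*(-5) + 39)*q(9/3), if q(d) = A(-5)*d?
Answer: 0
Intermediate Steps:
A(z) = 0
q(d) = 0 (q(d) = 0*d = 0)
(1*(-5) + 39)*q(9/3) = (1*(-5) + 39)*0 = (-5 + 39)*0 = 34*0 = 0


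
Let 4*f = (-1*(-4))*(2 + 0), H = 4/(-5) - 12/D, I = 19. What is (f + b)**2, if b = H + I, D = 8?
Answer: 34969/100 ≈ 349.69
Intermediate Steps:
H = -23/10 (H = 4/(-5) - 12/8 = 4*(-1/5) - 12*1/8 = -4/5 - 3/2 = -23/10 ≈ -2.3000)
b = 167/10 (b = -23/10 + 19 = 167/10 ≈ 16.700)
f = 2 (f = ((-1*(-4))*(2 + 0))/4 = (4*2)/4 = (1/4)*8 = 2)
(f + b)**2 = (2 + 167/10)**2 = (187/10)**2 = 34969/100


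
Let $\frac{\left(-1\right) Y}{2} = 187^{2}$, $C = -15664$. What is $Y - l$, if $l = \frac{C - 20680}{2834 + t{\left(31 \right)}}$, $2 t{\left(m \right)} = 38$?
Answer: $- \frac{199496770}{2853} \approx -69925.0$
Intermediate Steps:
$t{\left(m \right)} = 19$ ($t{\left(m \right)} = \frac{1}{2} \cdot 38 = 19$)
$Y = -69938$ ($Y = - 2 \cdot 187^{2} = \left(-2\right) 34969 = -69938$)
$l = - \frac{36344}{2853}$ ($l = \frac{-15664 - 20680}{2834 + 19} = - \frac{36344}{2853} \approx -12.739$)
$Y - l = -69938 - - \frac{36344}{2853} = -69938 + \frac{36344}{2853} = - \frac{199496770}{2853}$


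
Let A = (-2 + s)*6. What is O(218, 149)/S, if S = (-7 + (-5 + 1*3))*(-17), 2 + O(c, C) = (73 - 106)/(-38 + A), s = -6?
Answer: -139/13158 ≈ -0.010564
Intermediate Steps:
A = -48 (A = (-2 - 6)*6 = -8*6 = -48)
O(c, C) = -139/86 (O(c, C) = -2 + (73 - 106)/(-38 - 48) = -2 - 33/(-86) = -2 - 33*(-1/86) = -2 + 33/86 = -139/86)
S = 153 (S = (-7 + (-5 + 3))*(-17) = (-7 - 2)*(-17) = -9*(-17) = 153)
O(218, 149)/S = -139/86/153 = -139/86*1/153 = -139/13158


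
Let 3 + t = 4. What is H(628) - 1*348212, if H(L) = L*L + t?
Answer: 46173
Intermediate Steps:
t = 1 (t = -3 + 4 = 1)
H(L) = 1 + L² (H(L) = L*L + 1 = L² + 1 = 1 + L²)
H(628) - 1*348212 = (1 + 628²) - 1*348212 = (1 + 394384) - 348212 = 394385 - 348212 = 46173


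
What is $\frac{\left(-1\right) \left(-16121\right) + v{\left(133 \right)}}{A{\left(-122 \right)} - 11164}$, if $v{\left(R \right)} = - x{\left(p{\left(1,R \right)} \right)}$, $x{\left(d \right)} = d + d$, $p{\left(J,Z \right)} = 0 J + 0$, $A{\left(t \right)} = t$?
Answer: $- \frac{16121}{11286} \approx -1.4284$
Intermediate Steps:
$p{\left(J,Z \right)} = 0$ ($p{\left(J,Z \right)} = 0 + 0 = 0$)
$x{\left(d \right)} = 2 d$
$v{\left(R \right)} = 0$ ($v{\left(R \right)} = - 2 \cdot 0 = \left(-1\right) 0 = 0$)
$\frac{\left(-1\right) \left(-16121\right) + v{\left(133 \right)}}{A{\left(-122 \right)} - 11164} = \frac{\left(-1\right) \left(-16121\right) + 0}{-122 - 11164} = \frac{16121 + 0}{-122 - 11164} = \frac{16121}{-11286} = 16121 \left(- \frac{1}{11286}\right) = - \frac{16121}{11286}$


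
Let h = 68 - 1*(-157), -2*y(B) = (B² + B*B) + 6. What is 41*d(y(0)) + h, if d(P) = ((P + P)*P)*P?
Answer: -1989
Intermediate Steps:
y(B) = -3 - B² (y(B) = -((B² + B*B) + 6)/2 = -((B² + B²) + 6)/2 = -(2*B² + 6)/2 = -(6 + 2*B²)/2 = -3 - B²)
h = 225 (h = 68 + 157 = 225)
d(P) = 2*P³ (d(P) = ((2*P)*P)*P = (2*P²)*P = 2*P³)
41*d(y(0)) + h = 41*(2*(-3 - 1*0²)³) + 225 = 41*(2*(-3 - 1*0)³) + 225 = 41*(2*(-3 + 0)³) + 225 = 41*(2*(-3)³) + 225 = 41*(2*(-27)) + 225 = 41*(-54) + 225 = -2214 + 225 = -1989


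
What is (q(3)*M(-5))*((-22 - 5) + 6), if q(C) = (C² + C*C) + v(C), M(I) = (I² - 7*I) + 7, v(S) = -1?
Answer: -23919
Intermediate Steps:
M(I) = 7 + I² - 7*I
q(C) = -1 + 2*C² (q(C) = (C² + C*C) - 1 = (C² + C²) - 1 = 2*C² - 1 = -1 + 2*C²)
(q(3)*M(-5))*((-22 - 5) + 6) = ((-1 + 2*3²)*(7 + (-5)² - 7*(-5)))*((-22 - 5) + 6) = ((-1 + 2*9)*(7 + 25 + 35))*(-27 + 6) = ((-1 + 18)*67)*(-21) = (17*67)*(-21) = 1139*(-21) = -23919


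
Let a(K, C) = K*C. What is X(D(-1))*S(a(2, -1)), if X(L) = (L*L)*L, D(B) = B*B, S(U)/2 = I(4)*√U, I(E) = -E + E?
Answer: 0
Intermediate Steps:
I(E) = 0
a(K, C) = C*K
S(U) = 0 (S(U) = 2*(0*√U) = 2*0 = 0)
D(B) = B²
X(L) = L³ (X(L) = L²*L = L³)
X(D(-1))*S(a(2, -1)) = ((-1)²)³*0 = 1³*0 = 1*0 = 0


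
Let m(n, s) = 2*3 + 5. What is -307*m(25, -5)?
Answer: -3377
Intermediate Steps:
m(n, s) = 11 (m(n, s) = 6 + 5 = 11)
-307*m(25, -5) = -307*11 = -3377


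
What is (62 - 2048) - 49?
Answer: -2035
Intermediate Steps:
(62 - 2048) - 49 = -1986 - 49 = -2035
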